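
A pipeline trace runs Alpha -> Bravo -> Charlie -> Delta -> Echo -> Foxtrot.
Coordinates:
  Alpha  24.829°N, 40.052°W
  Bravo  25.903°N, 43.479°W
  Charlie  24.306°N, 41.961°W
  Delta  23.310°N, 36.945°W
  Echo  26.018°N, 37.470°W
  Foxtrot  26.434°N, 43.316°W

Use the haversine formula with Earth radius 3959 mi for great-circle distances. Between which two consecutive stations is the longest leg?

Echo–Foxtrot

Leg distances:
Alpha→Bravo: 226.5 mi
Bravo→Charlie: 145.6 mi
Charlie→Delta: 324.5 mi
Delta→Echo: 190.0 mi
Echo→Foxtrot: 363.5 mi
The longest leg is Echo–Foxtrot at 363.5 mi.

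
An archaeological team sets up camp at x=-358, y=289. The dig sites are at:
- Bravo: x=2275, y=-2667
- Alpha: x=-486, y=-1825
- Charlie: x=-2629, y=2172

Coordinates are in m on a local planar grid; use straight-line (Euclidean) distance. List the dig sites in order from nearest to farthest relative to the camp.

Alpha, Charlie, Bravo

Computing each straight-line distance from x=-358, y=289:
Alpha x=-486, y=-1825: 2117.9 m
Charlie x=-2629, y=2172: 2950.1 m
Bravo x=2275, y=-2667: 3958.6 m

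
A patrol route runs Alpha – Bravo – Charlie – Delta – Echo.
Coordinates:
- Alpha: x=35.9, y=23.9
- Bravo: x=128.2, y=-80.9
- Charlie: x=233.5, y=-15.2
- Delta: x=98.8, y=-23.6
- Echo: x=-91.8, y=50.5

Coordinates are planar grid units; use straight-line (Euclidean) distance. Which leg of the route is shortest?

Bravo–Charlie

Leg distances:
Alpha→Bravo: 139.7
Bravo→Charlie: 124.1
Charlie→Delta: 135.0
Delta→Echo: 204.5
The shortest leg is Bravo–Charlie at 124.1.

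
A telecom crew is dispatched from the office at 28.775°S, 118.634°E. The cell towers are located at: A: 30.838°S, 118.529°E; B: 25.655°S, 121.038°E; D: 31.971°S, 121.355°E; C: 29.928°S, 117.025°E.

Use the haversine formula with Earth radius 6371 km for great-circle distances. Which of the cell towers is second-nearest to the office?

A

Distance to each, sorted:
C: 201.9 km
A: 229.6 km
B: 420.5 km
D: 440.9 km
The second-nearest is A at 229.6 km.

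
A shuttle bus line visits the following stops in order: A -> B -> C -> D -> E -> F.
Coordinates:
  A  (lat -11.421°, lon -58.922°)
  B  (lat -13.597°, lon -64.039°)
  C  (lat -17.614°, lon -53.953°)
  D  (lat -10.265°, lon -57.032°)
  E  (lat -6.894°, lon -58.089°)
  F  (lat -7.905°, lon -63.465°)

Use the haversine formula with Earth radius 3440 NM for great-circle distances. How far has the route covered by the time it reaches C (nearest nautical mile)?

958 NM

Leg distances:
A→B: 327.1 NM  (cumulative 327.1 NM)
B→C: 630.9 NM  (cumulative 958.1 NM)
Cumulative distance at C ≈ 958 NM.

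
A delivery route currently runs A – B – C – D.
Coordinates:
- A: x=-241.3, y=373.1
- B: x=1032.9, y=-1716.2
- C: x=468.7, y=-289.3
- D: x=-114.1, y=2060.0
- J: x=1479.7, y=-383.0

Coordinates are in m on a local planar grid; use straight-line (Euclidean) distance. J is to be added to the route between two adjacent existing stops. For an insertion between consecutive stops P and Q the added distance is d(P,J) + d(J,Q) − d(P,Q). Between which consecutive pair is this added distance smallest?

between A and B

Added distance for inserting J between each consecutive pair:
A–B: 838.7 m
B–C: 887.0 m
C–D: 1511.7 m
Smallest added distance is 838.7 m, inserting between A and B.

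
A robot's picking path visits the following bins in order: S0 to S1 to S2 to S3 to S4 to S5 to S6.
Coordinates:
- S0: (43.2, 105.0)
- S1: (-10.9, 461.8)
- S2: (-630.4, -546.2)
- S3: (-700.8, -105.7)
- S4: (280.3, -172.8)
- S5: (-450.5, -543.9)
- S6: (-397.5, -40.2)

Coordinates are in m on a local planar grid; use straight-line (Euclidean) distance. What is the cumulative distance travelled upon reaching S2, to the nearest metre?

1544 m

Leg distances:
S0→S1: 360.9 m  (cumulative 360.9 m)
S1→S2: 1183.2 m  (cumulative 1544.0 m)
Cumulative distance at S2 ≈ 1544 m.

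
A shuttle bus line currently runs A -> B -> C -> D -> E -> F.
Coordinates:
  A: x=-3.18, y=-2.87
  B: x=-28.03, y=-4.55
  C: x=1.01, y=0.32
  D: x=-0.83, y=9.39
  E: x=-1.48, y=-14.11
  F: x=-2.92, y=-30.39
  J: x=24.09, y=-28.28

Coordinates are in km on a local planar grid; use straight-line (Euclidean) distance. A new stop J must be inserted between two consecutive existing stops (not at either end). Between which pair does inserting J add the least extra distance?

Added distance for inserting J between each consecutive pair:
A–B: 69.6 km
B–C: 64.6 km
C–D: 72.7 km
D–E: 50.9 km
E–F: 40.0 km
Smallest added distance is 40.0 km, inserting between E and F.

between E and F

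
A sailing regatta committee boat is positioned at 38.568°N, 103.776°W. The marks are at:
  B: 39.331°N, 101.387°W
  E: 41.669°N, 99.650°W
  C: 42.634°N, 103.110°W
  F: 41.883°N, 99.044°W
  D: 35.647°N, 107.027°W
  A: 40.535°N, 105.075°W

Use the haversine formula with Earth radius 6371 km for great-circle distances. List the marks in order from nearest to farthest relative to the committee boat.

B, A, D, C, E, F

Distance from the committee boat at 38.568°N, 103.776°W to each:
B 39.331°N, 101.387°W: 223.3 km
A 40.535°N, 105.075°W: 245.4 km
D 35.647°N, 107.027°W: 434.2 km
C 42.634°N, 103.110°W: 455.6 km
E 41.669°N, 99.650°W: 491.8 km
F 41.883°N, 99.044°W: 545.1 km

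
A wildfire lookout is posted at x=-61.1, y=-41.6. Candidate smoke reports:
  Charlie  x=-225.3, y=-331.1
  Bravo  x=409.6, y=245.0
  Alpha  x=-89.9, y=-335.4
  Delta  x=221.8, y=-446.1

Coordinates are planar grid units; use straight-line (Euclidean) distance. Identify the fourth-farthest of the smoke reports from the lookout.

Alpha

Distances from the lookout (x=-61.1, y=-41.6):
Bravo: 551.1
Delta: 493.6
Charlie: 332.8
Alpha: 295.2
The fourth-farthest is Alpha at 295.2.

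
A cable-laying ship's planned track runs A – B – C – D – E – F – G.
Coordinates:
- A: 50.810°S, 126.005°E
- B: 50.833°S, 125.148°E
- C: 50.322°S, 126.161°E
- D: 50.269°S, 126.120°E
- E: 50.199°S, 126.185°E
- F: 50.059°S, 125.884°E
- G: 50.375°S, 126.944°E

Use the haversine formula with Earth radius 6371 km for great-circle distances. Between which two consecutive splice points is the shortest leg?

C–D

Leg distances:
A→B: 60.3 km
B→C: 91.4 km
C→D: 6.6 km
D→E: 9.1 km
E→F: 26.5 km
F→G: 83.2 km
The shortest leg is C–D at 6.6 km.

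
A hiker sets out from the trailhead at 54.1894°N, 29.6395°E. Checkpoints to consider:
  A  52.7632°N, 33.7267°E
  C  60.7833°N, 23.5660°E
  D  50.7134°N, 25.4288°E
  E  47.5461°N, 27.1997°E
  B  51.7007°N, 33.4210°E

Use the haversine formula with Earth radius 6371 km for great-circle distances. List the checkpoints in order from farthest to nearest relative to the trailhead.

Distance from the trailhead at 54.1894°N, 29.6395°E to each:
C 60.7833°N, 23.5660°E: 817.3 km
E 47.5461°N, 27.1997°E: 758.2 km
D 50.7134°N, 25.4288°E: 480.2 km
B 51.7007°N, 33.4210°E: 375.1 km
A 52.7632°N, 33.7267°E: 313.5 km

C, E, D, B, A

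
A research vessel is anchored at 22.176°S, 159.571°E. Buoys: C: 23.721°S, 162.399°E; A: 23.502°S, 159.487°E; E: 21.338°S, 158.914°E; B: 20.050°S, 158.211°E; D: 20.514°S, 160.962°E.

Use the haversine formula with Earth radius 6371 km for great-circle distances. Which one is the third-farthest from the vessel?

Distance to each, sorted:
C: 336.7 km
B: 275.3 km
D: 234.3 km
A: 147.7 km
E: 115.3 km
The third-farthest is D at 234.3 km.

D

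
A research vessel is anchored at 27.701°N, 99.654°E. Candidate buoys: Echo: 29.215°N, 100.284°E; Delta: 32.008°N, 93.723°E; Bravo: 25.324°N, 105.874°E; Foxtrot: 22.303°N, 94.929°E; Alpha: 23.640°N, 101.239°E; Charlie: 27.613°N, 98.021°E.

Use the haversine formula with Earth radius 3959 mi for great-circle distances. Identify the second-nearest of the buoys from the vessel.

Echo

Distances from the vessel (27.701°N, 99.654°E):
Charlie: 100.1 mi
Echo: 111.4 mi
Alpha: 297.4 mi
Bravo: 418.1 mi
Delta: 463.4 mi
Foxtrot: 476.0 mi
The second-nearest is Echo at 111.4 mi.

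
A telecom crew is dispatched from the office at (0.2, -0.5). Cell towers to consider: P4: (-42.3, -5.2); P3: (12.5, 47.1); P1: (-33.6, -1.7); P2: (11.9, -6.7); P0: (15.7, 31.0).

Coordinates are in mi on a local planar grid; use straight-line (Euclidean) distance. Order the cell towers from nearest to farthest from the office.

P2, P1, P0, P4, P3

Distance from the office at (0.2, -0.5) to each:
P2 (11.9, -6.7): 13.2 mi
P1 (-33.6, -1.7): 33.8 mi
P0 (15.7, 31.0): 35.1 mi
P4 (-42.3, -5.2): 42.8 mi
P3 (12.5, 47.1): 49.2 mi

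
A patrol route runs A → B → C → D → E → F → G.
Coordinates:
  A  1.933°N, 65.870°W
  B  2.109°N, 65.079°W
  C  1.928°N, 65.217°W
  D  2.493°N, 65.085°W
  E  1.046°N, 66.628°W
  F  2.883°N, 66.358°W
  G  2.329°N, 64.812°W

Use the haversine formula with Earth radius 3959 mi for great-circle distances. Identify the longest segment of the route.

D–E

Leg distances:
A→B: 56.0 mi
B→C: 15.7 mi
C→D: 40.1 mi
D→E: 146.1 mi
E→F: 128.3 mi
F→G: 113.4 mi
The longest leg is D–E at 146.1 mi.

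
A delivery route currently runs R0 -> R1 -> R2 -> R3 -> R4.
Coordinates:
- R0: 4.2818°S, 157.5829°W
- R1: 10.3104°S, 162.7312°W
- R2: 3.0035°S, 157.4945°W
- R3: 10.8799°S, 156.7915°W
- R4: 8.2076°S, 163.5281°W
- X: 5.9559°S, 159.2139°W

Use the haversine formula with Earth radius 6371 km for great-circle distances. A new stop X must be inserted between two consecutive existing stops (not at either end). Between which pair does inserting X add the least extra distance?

Added distance for inserting X between each consecutive pair:
R0–R1: 0.9 km
R1–R2: 2.4 km
R2–R3: 109.2 km
R3–R4: 350.6 km
Smallest added distance is 0.9 km, inserting between R0 and R1.

between R0 and R1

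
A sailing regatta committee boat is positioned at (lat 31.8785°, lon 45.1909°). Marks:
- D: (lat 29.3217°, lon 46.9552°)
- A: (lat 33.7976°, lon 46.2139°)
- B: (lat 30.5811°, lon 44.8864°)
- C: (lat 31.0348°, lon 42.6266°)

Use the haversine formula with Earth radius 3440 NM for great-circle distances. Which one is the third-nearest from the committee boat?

Distances from the committee boat ((lat 31.8785°, lon 45.1909°)):
B: 79.4 NM
A: 126.2 NM
C: 140.8 NM
D: 178.5 NM
The third-nearest is C at 140.8 NM.

C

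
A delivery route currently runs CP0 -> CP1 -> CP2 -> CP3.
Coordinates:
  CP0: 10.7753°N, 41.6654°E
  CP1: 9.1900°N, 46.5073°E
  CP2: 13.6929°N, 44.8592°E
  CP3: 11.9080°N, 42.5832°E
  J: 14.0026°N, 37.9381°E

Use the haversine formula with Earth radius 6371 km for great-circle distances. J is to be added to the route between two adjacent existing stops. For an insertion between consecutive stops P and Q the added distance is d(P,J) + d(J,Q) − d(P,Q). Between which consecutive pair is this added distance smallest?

Added distance for inserting J between each consecutive pair:
CP0–CP1: 1057.8 km
CP1–CP2: 1291.7 km
CP2–CP3: 985.9 km
Smallest added distance is 985.9 km, inserting between CP2 and CP3.

between CP2 and CP3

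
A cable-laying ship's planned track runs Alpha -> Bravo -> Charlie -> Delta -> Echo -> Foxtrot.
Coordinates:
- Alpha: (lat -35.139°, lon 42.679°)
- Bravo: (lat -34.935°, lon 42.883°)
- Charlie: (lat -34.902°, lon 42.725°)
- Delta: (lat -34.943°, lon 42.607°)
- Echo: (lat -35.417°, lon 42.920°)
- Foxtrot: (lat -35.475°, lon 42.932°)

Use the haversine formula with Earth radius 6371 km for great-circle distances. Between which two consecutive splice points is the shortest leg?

Leg distances:
Alpha→Bravo: 29.3 km
Bravo→Charlie: 14.9 km
Charlie→Delta: 11.7 km
Delta→Echo: 59.9 km
Echo→Foxtrot: 6.5 km
The shortest leg is Echo–Foxtrot at 6.5 km.

Echo–Foxtrot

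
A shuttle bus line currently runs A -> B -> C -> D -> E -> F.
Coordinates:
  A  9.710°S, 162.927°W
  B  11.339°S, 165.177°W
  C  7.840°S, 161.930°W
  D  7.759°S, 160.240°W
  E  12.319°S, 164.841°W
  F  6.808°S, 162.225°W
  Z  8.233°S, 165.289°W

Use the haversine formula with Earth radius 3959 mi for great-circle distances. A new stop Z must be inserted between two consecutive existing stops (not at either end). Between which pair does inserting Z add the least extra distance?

Added distance for inserting Z between each consecutive pair:
A–B: 215.7 mi
B–C: 118.5 mi
C–D: 462.6 mi
D–E: 186.9 mi
E–F: 95.4 mi
Smallest added distance is 95.4 mi, inserting between E and F.

between E and F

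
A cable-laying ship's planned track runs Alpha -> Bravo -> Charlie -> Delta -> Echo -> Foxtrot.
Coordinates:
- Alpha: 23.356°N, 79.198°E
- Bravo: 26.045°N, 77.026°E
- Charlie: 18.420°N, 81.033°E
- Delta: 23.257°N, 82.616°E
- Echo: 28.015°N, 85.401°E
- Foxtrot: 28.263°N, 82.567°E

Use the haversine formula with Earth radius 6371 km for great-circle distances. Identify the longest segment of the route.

Bravo–Charlie

Leg distances:
Alpha→Bravo: 370.9 km
Bravo→Charlie: 942.6 km
Charlie→Delta: 562.4 km
Delta→Echo: 598.1 km
Echo→Foxtrot: 279.2 km
The longest leg is Bravo–Charlie at 942.6 km.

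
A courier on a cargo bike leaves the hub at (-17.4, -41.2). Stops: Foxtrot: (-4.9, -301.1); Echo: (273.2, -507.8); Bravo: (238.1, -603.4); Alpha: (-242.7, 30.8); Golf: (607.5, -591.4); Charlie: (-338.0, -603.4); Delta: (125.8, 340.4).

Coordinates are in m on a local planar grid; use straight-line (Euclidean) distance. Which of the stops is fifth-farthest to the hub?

Delta

Distances from the hub ((-17.4, -41.2)):
Golf: 832.6 m
Charlie: 647.2 m
Bravo: 617.5 m
Echo: 549.7 m
Delta: 407.6 m
Foxtrot: 260.2 m
Alpha: 236.5 m
The fifth-farthest is Delta at 407.6 m.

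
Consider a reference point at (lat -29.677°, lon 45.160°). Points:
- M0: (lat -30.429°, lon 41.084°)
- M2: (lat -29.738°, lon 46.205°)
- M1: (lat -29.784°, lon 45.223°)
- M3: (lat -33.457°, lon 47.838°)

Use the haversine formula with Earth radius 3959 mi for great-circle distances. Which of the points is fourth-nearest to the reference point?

M3

Distances from the reference point ((lat -29.677°, lon 45.160°)):
M1: 8.3 mi
M2: 62.9 mi
M0: 249.2 mi
M3: 305.1 mi
The fourth-nearest is M3 at 305.1 mi.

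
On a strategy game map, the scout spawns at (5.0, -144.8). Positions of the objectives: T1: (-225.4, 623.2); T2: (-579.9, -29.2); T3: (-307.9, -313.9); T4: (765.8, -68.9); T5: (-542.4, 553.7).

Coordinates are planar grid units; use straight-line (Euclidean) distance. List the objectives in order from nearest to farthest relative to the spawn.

Distances from the spawn:
T3 (-307.9, -313.9): 355.7
T2 (-579.9, -29.2): 596.2
T4 (765.8, -68.9): 764.6
T1 (-225.4, 623.2): 801.8
T5 (-542.4, 553.7): 887.4

T3, T2, T4, T1, T5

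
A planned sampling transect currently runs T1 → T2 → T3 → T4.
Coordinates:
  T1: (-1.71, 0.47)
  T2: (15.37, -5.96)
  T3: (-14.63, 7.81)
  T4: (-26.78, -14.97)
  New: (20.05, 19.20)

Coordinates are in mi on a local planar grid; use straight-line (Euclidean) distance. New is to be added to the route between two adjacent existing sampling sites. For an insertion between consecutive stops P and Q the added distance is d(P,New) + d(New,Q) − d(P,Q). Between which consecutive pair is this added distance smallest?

between T2 and T3

Added distance for inserting New between each consecutive pair:
T1–T2: 36.1 mi
T2–T3: 29.1 mi
T3–T4: 68.7 mi
Smallest added distance is 29.1 mi, inserting between T2 and T3.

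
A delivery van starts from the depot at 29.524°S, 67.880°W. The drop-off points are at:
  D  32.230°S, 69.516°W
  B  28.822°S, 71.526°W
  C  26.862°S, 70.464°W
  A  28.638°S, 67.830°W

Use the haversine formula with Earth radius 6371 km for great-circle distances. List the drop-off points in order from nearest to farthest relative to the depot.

A, D, B, C

Computing each great-circle distance from 29.524°S, 67.880°W:
A 28.638°S, 67.830°W: 98.6 km
D 32.230°S, 69.516°W: 339.0 km
B 28.822°S, 71.526°W: 362.5 km
C 26.862°S, 70.464°W: 389.5 km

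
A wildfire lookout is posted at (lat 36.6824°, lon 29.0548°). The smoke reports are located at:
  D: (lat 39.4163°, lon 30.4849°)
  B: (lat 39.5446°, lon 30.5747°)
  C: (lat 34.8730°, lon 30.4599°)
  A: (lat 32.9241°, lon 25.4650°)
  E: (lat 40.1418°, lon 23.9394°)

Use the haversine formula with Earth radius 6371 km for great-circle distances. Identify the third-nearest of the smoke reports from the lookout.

B

Distance to each, sorted:
C: 237.8 km
D: 328.8 km
B: 344.9 km
A: 531.0 km
E: 588.5 km
The third-nearest is B at 344.9 km.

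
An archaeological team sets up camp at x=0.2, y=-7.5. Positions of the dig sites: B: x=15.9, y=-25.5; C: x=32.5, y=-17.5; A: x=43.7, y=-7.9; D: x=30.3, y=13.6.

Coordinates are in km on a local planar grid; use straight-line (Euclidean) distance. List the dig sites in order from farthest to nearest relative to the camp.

A, D, C, B

Distances from the camp:
A x=43.7, y=-7.9: 43.5 km
D x=30.3, y=13.6: 36.8 km
C x=32.5, y=-17.5: 33.8 km
B x=15.9, y=-25.5: 23.9 km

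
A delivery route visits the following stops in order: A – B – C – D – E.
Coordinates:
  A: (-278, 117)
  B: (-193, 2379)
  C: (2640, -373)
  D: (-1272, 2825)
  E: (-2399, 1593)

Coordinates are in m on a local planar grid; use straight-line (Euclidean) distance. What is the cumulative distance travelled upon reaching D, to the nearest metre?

Leg distances:
A→B: 2263.6 m  (cumulative 2263.6 m)
B→C: 3949.6 m  (cumulative 6213.2 m)
C→D: 5052.8 m  (cumulative 11266.0 m)
Cumulative distance at D ≈ 11266 m.

11266 m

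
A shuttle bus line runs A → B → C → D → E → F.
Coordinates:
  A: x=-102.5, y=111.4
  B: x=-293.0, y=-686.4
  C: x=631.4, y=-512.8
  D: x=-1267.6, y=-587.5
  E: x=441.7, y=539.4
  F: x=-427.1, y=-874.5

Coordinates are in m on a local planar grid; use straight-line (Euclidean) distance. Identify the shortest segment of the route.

Leg distances:
A→B: 820.2 m
B→C: 940.6 m
C→D: 1900.5 m
D→E: 2047.3 m
E→F: 1659.5 m
The shortest leg is A–B at 820.2 m.

A–B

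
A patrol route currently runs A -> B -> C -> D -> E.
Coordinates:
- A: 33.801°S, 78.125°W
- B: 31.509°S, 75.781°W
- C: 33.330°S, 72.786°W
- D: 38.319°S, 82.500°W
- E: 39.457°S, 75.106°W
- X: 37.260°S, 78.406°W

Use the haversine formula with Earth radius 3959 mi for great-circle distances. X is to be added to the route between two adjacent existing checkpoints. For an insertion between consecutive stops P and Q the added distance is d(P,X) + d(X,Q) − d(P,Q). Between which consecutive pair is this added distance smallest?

between C and D

Added distance for inserting X between each consecutive pair:
A–B: 455.1 mi
B–C: 626.5 mi
C–D: 8.8 mi
D–E: 64.5 mi
Smallest added distance is 8.8 mi, inserting between C and D.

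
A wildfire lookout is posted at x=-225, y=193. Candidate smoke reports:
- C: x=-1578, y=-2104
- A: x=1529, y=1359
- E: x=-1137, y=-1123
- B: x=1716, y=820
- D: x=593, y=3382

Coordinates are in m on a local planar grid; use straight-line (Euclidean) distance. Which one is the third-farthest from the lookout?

Distance to each, sorted:
D: 3292.2 m
C: 2665.9 m
A: 2106.2 m
B: 2039.8 m
E: 1601.1 m
The third-farthest is A at 2106.2 m.

A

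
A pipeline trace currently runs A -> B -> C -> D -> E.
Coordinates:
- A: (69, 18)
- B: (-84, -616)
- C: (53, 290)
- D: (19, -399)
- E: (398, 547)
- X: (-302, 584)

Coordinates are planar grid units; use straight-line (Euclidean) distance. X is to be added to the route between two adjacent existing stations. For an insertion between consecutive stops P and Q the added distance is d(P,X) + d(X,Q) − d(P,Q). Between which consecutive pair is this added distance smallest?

Added distance for inserting X between each consecutive pair:
A–B: 1244.2
B–C: 764.3
C–D: 805.2
D–E: 716.0
Smallest added distance is 716.0, inserting between D and E.

between D and E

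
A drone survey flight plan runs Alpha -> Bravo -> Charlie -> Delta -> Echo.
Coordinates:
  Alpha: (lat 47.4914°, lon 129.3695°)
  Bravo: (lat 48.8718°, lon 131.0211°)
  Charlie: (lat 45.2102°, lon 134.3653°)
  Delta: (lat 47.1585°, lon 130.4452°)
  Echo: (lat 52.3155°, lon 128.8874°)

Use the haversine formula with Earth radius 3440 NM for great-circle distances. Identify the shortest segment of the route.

Alpha–Bravo

Leg distances:
Alpha→Bravo: 106.0 NM
Bravo→Charlie: 258.9 NM
Charlie→Delta: 200.5 NM
Delta→Echo: 315.4 NM
The shortest leg is Alpha–Bravo at 106.0 NM.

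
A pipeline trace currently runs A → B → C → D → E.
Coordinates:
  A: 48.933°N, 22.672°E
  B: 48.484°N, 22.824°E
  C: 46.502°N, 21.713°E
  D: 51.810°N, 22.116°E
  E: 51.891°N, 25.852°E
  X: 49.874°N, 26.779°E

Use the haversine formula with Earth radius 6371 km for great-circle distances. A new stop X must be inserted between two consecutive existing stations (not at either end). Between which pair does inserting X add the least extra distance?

between C and D

Added distance for inserting X between each consecutive pair:
A–B: 590.2 km
B–C: 621.1 km
C–D: 331.2 km
D–E: 368.5 km
Smallest added distance is 331.2 km, inserting between C and D.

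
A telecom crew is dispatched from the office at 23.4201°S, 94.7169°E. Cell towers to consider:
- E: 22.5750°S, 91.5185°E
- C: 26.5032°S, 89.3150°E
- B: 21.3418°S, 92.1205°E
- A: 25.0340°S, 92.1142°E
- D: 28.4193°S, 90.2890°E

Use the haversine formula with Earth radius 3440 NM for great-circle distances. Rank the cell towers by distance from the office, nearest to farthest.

Computing each great-circle distance from 23.4201°S, 94.7169°E:
A 25.0340°S, 92.1142°E: 172.3 NM
E 22.5750°S, 91.5185°E: 183.9 NM
B 21.3418°S, 92.1205°E: 190.6 NM
C 26.5032°S, 89.3150°E: 347.4 NM
D 28.4193°S, 90.2890°E: 383.7 NM

A, E, B, C, D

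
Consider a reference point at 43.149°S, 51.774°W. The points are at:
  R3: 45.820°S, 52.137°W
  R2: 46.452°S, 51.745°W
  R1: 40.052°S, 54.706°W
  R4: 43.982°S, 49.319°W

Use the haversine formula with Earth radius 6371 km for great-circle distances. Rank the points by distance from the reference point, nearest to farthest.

Distances from the reference point:
R4 43.982°S, 49.319°W: 218.4 km
R3 45.820°S, 52.137°W: 298.4 km
R2 46.452°S, 51.745°W: 367.3 km
R1 40.052°S, 54.706°W: 421.9 km

R4, R3, R2, R1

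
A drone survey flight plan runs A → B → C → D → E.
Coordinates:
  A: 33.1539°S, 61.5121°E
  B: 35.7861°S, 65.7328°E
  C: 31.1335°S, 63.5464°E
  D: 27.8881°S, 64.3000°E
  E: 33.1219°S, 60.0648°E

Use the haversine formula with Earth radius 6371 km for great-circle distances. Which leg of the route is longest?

Leg distances:
A→B: 485.1 km
B→C: 555.6 km
C→D: 368.2 km
D→E: 709.3 km
The longest leg is D–E at 709.3 km.

D–E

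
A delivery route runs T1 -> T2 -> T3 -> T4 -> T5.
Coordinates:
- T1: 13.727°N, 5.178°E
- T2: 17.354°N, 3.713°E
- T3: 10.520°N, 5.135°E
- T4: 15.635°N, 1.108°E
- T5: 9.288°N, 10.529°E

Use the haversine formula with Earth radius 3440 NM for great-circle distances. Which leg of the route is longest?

Leg distances:
T1→T2: 233.7 NM
T2→T3: 418.6 NM
T3→T4: 387.0 NM
T4→T5: 670.7 NM
The longest leg is T4–T5 at 670.7 NM.

T4–T5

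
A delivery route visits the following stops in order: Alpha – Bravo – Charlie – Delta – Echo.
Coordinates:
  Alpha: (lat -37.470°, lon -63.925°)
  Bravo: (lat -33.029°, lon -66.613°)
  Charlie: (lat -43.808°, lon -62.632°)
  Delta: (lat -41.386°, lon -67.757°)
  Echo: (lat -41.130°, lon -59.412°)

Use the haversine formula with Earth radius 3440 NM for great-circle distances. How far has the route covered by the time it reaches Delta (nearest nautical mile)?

Leg distances:
Alpha→Bravo: 297.4 NM  (cumulative 297.4 NM)
Bravo→Charlie: 673.5 NM  (cumulative 970.9 NM)
Charlie→Delta: 269.1 NM  (cumulative 1240.0 NM)
Cumulative distance at Delta ≈ 1240 NM.

1240 NM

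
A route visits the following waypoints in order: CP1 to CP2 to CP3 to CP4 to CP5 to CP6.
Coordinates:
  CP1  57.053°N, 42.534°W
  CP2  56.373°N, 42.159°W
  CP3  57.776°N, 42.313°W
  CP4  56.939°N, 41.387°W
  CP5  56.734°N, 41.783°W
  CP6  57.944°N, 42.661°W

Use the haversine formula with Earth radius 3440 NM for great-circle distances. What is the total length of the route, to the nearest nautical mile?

281 NM

Leg distances:
CP1→CP2: 42.7 NM  (cumulative 42.7 NM)
CP2→CP3: 84.4 NM  (cumulative 127.0 NM)
CP3→CP4: 58.5 NM  (cumulative 185.6 NM)
CP4→CP5: 17.9 NM  (cumulative 203.5 NM)
CP5→CP6: 78.0 NM  (cumulative 281.5 NM)
Total route length ≈ 281 NM.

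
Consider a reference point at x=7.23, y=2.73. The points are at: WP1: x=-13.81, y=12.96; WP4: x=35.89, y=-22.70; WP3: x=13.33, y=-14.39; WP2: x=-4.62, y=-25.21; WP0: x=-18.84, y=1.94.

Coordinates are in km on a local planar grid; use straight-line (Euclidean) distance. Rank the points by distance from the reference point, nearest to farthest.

Computing each straight-line distance from x=7.23, y=2.73:
WP3 x=13.33, y=-14.39: 18.2 km
WP1 x=-13.81, y=12.96: 23.4 km
WP0 x=-18.84, y=1.94: 26.1 km
WP2 x=-4.62, y=-25.21: 30.3 km
WP4 x=35.89, y=-22.70: 38.3 km

WP3, WP1, WP0, WP2, WP4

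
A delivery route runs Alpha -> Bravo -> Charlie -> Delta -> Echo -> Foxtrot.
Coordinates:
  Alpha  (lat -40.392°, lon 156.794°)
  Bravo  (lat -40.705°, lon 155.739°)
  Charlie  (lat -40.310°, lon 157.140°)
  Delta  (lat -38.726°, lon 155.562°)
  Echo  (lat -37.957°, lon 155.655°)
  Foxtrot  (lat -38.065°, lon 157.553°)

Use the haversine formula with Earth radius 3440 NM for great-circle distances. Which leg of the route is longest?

Leg distances:
Alpha→Bravo: 51.7 NM
Bravo→Charlie: 68.2 NM
Charlie→Delta: 119.9 NM
Delta→Echo: 46.4 NM
Echo→Foxtrot: 90.0 NM
The longest leg is Charlie–Delta at 119.9 NM.

Charlie–Delta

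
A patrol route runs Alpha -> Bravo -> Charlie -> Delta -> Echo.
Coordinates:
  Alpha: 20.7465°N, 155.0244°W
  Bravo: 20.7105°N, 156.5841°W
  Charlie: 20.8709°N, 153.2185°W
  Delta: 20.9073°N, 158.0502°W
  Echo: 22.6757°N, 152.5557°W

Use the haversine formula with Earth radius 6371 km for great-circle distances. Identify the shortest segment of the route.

Alpha–Bravo

Leg distances:
Alpha→Bravo: 162.3 km
Bravo→Charlie: 350.3 km
Charlie→Delta: 501.9 km
Delta→Echo: 600.4 km
The shortest leg is Alpha–Bravo at 162.3 km.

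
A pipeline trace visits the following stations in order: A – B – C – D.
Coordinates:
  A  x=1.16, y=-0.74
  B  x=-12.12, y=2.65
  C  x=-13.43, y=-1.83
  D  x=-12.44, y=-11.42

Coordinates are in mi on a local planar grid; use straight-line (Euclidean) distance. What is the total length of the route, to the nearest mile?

Leg distances:
A→B: 13.7 mi  (cumulative 13.7 mi)
B→C: 4.7 mi  (cumulative 18.4 mi)
C→D: 9.6 mi  (cumulative 28.0 mi)
Total route length ≈ 28 mi.

28 mi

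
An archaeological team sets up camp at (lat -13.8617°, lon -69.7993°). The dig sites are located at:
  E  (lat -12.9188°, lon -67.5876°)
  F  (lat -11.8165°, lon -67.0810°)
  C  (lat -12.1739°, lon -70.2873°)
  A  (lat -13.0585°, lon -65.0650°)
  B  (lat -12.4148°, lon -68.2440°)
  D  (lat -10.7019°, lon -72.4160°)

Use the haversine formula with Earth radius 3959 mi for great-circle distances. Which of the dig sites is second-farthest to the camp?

Distance to each, sorted:
A: 322.9 mi
D: 280.8 mi
F: 231.3 mi
E: 162.3 mi
B: 144.7 mi
C: 121.2 mi
The second-farthest is D at 280.8 mi.

D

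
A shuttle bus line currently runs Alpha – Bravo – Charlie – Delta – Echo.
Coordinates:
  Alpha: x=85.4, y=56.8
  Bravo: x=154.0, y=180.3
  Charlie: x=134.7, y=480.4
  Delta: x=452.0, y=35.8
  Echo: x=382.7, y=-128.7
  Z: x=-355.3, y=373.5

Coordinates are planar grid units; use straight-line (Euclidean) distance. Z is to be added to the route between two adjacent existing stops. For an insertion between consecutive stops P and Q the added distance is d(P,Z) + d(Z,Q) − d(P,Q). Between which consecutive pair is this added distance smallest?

Added distance for inserting Z between each consecutive pair:
Alpha–Bravo: 946.1
Bravo–Charlie: 745.5
Charlie–Delta: 830.4
Delta–Echo: 1589.2
Smallest added distance is 745.5, inserting between Bravo and Charlie.

between Bravo and Charlie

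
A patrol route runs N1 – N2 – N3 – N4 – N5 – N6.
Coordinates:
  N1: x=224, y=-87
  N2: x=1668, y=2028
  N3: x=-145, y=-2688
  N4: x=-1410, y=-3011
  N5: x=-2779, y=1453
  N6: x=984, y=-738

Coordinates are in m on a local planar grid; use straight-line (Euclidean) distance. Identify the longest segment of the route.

Leg distances:
N1→N2: 2560.9 m
N2→N3: 5052.5 m
N3→N4: 1305.6 m
N4→N5: 4669.2 m
N5→N6: 4354.4 m
The longest leg is N2–N3 at 5052.5 m.

N2–N3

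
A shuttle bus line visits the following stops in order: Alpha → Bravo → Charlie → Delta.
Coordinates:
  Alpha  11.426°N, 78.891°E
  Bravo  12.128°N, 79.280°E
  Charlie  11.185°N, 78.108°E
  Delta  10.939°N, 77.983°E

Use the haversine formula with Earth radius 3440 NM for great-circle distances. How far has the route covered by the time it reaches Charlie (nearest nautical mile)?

Leg distances:
Alpha→Bravo: 47.9 NM  (cumulative 47.9 NM)
Bravo→Charlie: 89.2 NM  (cumulative 137.1 NM)
Cumulative distance at Charlie ≈ 137 NM.

137 NM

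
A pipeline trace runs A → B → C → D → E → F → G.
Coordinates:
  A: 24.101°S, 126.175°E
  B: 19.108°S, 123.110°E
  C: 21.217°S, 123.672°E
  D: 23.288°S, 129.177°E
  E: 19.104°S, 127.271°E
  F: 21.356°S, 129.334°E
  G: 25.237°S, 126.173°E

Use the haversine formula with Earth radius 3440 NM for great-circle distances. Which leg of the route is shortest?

B–C

Leg distances:
A→B: 345.1 NM
B→C: 130.5 NM
C→D: 330.2 NM
D→E: 272.9 NM
E→F: 178.3 NM
F→G: 291.0 NM
The shortest leg is B–C at 130.5 NM.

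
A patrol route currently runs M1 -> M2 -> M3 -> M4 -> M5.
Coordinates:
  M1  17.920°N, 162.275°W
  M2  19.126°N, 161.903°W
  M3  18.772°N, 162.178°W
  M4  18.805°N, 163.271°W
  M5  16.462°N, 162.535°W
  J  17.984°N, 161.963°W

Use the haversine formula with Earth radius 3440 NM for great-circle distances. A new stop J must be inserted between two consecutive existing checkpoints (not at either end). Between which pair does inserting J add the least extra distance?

Added distance for inserting J between each consecutive pair:
M1–M2: 11.4 NM
M2–M3: 91.1 NM
M3–M4: 76.1 NM
M4–M5: 39.6 NM
Smallest added distance is 11.4 NM, inserting between M1 and M2.

between M1 and M2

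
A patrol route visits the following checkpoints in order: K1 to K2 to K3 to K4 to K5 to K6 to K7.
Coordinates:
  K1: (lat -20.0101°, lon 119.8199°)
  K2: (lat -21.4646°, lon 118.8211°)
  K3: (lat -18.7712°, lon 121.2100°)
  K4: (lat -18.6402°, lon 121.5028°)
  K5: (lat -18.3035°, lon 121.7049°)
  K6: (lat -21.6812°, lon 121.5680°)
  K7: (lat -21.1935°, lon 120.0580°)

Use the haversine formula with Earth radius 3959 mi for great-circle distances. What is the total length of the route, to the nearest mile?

Leg distances:
K1→K2: 119.4 mi  (cumulative 119.4 mi)
K2→K3: 242.2 mi  (cumulative 361.6 mi)
K3→K4: 21.2 mi  (cumulative 382.8 mi)
K4→K5: 26.8 mi  (cumulative 409.6 mi)
K5→K6: 233.6 mi  (cumulative 643.2 mi)
K6→K7: 102.8 mi  (cumulative 745.9 mi)
Total route length ≈ 746 mi.

746 mi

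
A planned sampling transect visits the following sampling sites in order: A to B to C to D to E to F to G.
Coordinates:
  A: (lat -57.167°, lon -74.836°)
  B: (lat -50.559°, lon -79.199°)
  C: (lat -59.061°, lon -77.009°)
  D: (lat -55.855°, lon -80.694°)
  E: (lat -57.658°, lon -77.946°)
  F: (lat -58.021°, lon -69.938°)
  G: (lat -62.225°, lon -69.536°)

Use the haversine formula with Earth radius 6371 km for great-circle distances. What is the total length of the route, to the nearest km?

Leg distances:
A→B: 788.1 km  (cumulative 788.1 km)
B→C: 955.6 km  (cumulative 1743.7 km)
C→D: 419.0 km  (cumulative 2162.7 km)
D→E: 261.2 km  (cumulative 2423.9 km)
E→F: 475.4 km  (cumulative 2899.3 km)
F→G: 468.0 km  (cumulative 3367.3 km)
Total route length ≈ 3367 km.

3367 km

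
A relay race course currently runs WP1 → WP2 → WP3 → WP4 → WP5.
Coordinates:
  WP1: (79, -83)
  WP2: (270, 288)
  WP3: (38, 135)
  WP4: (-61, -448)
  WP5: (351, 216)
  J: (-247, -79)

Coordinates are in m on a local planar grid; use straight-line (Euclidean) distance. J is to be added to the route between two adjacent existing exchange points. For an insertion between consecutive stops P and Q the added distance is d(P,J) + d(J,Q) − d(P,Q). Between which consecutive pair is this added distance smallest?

between WP3 and WP4

Added distance for inserting J between each consecutive pair:
WP1–WP2: 542.8 m
WP2–WP3: 712.5 m
WP3–WP4: 178.3 m
WP4–WP5: 298.6 m
Smallest added distance is 178.3 m, inserting between WP3 and WP4.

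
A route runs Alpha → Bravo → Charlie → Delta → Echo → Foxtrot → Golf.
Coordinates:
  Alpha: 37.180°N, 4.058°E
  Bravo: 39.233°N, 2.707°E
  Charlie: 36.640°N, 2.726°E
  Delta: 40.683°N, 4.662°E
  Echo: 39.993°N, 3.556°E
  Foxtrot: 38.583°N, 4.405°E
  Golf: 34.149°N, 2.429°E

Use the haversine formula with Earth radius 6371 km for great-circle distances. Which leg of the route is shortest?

Leg distances:
Alpha→Bravo: 257.0 km
Bravo→Charlie: 288.3 km
Charlie→Delta: 479.9 km
Delta→Echo: 121.1 km
Echo→Foxtrot: 173.0 km
Foxtrot→Golf: 523.8 km
The shortest leg is Delta–Echo at 121.1 km.

Delta–Echo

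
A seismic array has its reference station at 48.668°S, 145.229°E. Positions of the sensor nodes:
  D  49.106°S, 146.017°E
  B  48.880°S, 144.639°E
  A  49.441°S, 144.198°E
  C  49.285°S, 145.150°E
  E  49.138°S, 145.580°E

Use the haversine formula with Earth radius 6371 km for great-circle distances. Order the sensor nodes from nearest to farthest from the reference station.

Computing each great-circle distance from 48.668°S, 145.229°E:
B 48.880°S, 144.639°E: 49.2 km
E 49.138°S, 145.580°E: 58.2 km
C 49.285°S, 145.150°E: 68.8 km
D 49.106°S, 146.017°E: 75.4 km
A 49.441°S, 144.198°E: 114.2 km

B, E, C, D, A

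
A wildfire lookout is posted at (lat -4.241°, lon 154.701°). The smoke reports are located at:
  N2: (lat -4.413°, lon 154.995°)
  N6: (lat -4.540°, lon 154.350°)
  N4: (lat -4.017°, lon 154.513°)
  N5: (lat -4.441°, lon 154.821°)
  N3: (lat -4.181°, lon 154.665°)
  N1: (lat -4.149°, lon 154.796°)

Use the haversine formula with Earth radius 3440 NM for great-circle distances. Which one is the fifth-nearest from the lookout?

Distance to each, sorted:
N3: 4.2 NM
N1: 7.9 NM
N5: 14.0 NM
N4: 17.5 NM
N2: 20.4 NM
N6: 27.6 NM
The fifth-nearest is N2 at 20.4 NM.

N2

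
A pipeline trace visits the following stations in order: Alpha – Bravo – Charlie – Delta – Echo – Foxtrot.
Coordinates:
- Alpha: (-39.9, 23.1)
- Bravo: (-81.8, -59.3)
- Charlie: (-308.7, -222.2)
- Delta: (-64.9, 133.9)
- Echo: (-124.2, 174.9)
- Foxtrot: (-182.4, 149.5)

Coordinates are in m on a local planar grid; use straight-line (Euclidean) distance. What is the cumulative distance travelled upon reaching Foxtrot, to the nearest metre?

939 m

Leg distances:
Alpha→Bravo: 92.4 m  (cumulative 92.4 m)
Bravo→Charlie: 279.3 m  (cumulative 371.8 m)
Charlie→Delta: 431.6 m  (cumulative 803.3 m)
Delta→Echo: 72.1 m  (cumulative 875.4 m)
Echo→Foxtrot: 63.5 m  (cumulative 938.9 m)
Cumulative distance at Foxtrot ≈ 939 m.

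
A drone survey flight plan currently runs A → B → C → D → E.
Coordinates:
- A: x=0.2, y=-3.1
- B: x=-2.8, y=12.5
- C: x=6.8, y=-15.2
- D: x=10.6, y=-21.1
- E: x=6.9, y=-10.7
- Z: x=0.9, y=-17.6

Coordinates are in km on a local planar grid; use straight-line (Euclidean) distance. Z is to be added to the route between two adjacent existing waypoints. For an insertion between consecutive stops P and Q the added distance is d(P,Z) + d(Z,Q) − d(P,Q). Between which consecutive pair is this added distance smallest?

between B and C

Added distance for inserting Z between each consecutive pair:
A–B: 29.0 km
B–C: 7.4 km
C–D: 9.7 km
D–E: 8.4 km
Smallest added distance is 7.4 km, inserting between B and C.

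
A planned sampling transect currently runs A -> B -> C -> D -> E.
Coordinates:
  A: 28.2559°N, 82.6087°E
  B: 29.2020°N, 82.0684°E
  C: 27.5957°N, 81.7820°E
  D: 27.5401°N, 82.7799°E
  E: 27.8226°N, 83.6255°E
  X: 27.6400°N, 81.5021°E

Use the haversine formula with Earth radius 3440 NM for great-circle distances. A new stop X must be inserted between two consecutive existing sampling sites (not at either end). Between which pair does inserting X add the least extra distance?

between B and C

Added distance for inserting X between each consecutive pair:
A–B: 104.3 NM
B–C: 15.9 NM
C–D: 30.2 NM
D–E: 133.6 NM
Smallest added distance is 15.9 NM, inserting between B and C.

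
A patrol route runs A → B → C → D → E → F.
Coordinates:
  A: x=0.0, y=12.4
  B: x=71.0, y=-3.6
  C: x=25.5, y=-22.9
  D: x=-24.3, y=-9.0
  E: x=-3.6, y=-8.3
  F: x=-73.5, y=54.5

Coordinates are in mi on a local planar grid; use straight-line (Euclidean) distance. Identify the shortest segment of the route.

D–E

Leg distances:
A→B: 72.8 mi
B→C: 49.4 mi
C→D: 51.7 mi
D→E: 20.7 mi
E→F: 94.0 mi
The shortest leg is D–E at 20.7 mi.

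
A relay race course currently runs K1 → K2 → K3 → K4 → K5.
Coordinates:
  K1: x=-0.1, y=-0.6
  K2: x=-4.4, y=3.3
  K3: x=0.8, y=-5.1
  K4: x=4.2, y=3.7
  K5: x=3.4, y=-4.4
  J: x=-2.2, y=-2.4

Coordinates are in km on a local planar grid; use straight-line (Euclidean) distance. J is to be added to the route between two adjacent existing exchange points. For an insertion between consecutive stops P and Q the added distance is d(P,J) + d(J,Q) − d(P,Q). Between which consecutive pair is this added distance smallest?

between K2 and K3

Added distance for inserting J between each consecutive pair:
K1–K2: 3.1 km
K2–K3: 0.3 km
K3–K4: 3.4 km
K4–K5: 6.6 km
Smallest added distance is 0.3 km, inserting between K2 and K3.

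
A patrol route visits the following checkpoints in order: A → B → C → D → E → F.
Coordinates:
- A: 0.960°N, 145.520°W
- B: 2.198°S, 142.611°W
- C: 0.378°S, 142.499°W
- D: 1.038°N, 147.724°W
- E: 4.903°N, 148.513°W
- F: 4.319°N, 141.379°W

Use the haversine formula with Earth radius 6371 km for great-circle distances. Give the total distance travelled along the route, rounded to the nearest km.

Leg distances:
A→B: 477.4 km  (cumulative 477.4 km)
B→C: 202.8 km  (cumulative 680.1 km)
C→D: 601.9 km  (cumulative 1282.1 km)
D→E: 438.6 km  (cumulative 1720.7 km)
E→F: 793.4 km  (cumulative 2514.0 km)
Total route length ≈ 2514 km.

2514 km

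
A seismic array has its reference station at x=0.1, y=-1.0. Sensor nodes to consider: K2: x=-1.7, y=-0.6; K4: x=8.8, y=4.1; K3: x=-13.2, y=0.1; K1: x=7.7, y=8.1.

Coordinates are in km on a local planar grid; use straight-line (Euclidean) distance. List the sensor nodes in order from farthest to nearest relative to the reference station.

Distance from the reference station at x=0.1, y=-1.0 to each:
K3 x=-13.2, y=0.1: 13.3 km
K1 x=7.7, y=8.1: 11.9 km
K4 x=8.8, y=4.1: 10.1 km
K2 x=-1.7, y=-0.6: 1.8 km

K3, K1, K4, K2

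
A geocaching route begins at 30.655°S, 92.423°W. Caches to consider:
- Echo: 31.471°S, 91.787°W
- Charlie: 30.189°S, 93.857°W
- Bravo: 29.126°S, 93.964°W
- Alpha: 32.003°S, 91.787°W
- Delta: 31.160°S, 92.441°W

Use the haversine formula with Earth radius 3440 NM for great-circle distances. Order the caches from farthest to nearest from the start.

Distance from the start at 30.655°S, 92.423°W to each:
Bravo 29.126°S, 93.964°W: 121.9 NM
Alpha 32.003°S, 91.787°W: 87.3 NM
Charlie 30.189°S, 93.857°W: 79.3 NM
Echo 31.471°S, 91.787°W: 58.9 NM
Delta 31.160°S, 92.441°W: 30.3 NM

Bravo, Alpha, Charlie, Echo, Delta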